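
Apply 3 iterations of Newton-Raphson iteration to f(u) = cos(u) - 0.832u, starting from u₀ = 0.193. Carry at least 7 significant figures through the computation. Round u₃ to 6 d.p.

f'(u) = -sin(u) - 0.832
u_0 = 0.193000: f = 0.820857, f' = -1.023804 → u_1 = 0.193000 - (0.820857)/(-1.023804) = 0.994772
u_1 = 0.994772: f = -0.282956, f' = -1.670635 → u_2 = 0.994772 - (-0.282956)/(-1.670635) = 0.825402
u_2 = 0.825402: f = -0.008472, f' = -1.566820 → u_3 = 0.825402 - (-0.008472)/(-1.566820) = 0.819994

0.819994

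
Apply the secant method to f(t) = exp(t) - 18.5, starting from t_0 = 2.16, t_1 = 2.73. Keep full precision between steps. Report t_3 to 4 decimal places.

f(t_0) = -9.828862, f(t_1) = -3.167113
t_2 = 2.730000 - (-3.167113)·(2.730000 - 2.160000)/(-3.167113 - (-9.828862)) = 3.000988; f(t_2) = 1.605392
t_3 = 3.000988 - (1.605392)·(3.000988 - 2.730000)/(1.605392 - (-3.167113)) = 2.909832; f(t_3) = -0.146283

2.9098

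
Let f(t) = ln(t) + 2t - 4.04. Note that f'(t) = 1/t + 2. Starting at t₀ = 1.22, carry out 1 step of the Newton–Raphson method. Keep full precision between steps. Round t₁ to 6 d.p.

Newton update: t ← t − f(t)/f'(t).
t_0 = 1.220000: f = -1.401149, f' = 2.819672 → t_1 = 1.220000 - (-1.401149)/(2.819672) = 1.716919

1.716919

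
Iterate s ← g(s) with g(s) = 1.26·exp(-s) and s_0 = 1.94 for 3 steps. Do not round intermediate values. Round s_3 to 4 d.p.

0.4403

s_1 = g(1.940000) = 0.181067
s_2 = g(0.181067) = 1.051318
s_3 = g(1.051318) = 0.440341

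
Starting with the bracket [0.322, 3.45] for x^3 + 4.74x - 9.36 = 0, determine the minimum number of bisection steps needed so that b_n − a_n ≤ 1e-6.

22

Initial width b − a = 3.45 − 0.322 = 3.128000.
After n steps the width is (b−a)/2^n; need (b−a)/2^n ≤ 1e-6.
So n ≥ log₂(3.128000/1e-6) = log₂(3128000.0000) ≈ 21.5768.
Hence n = 22.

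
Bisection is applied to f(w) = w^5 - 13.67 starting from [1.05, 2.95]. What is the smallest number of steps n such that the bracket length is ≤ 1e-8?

28

Initial width b − a = 2.95 − 1.05 = 1.900000.
After n steps the width is (b−a)/2^n; need (b−a)/2^n ≤ 1e-8.
So n ≥ log₂(1.900000/1e-8) = log₂(190000000.0000) ≈ 27.5014.
Hence n = 28.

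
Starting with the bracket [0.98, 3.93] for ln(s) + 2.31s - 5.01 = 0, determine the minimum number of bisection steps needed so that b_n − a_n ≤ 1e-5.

Initial width b − a = 3.93 − 0.98 = 2.950000.
After n steps the width is (b−a)/2^n; need (b−a)/2^n ≤ 1e-5.
So n ≥ log₂(2.950000/1e-5) = log₂(295000.0000) ≈ 18.1704.
Hence n = 19.

19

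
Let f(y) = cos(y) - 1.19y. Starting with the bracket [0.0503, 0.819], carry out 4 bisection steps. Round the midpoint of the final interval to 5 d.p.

0.65085

f(0.050300) = 0.938878, f(0.819000) = -0.291658 (opposite signs)
step 1: m = 0.434650, f(m) = 0.389784 > 0 → root in [0.434650, 0.819000]
step 2: m = 0.626825, f(m) = 0.063972 > 0 → root in [0.626825, 0.819000]
step 3: m = 0.722912, f(m) = -0.110384 < 0 → root in [0.626825, 0.722912]
step 4: m = 0.674869, f(m) = -0.022305 < 0 → root in [0.626825, 0.674869]
Midpoint of [0.626825, 0.674869] = 0.650847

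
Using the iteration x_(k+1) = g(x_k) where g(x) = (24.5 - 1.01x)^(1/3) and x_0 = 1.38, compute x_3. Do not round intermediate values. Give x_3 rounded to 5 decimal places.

x_1 = g(1.380000) = 2.848237
x_2 = g(2.848237) = 2.785953
x_3 = g(2.785953) = 2.788653

2.78865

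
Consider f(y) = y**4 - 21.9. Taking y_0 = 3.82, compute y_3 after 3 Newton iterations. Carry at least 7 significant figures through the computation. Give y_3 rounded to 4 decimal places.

2.2049

Newton update: y ← y − f(y)/f'(y).
f'(y) = 4y**3
y_0 = 3.820000: f = 191.038138, f' = 222.971872 → y_1 = 3.820000 - (191.038138)/(222.971872) = 2.963219
y_1 = 2.963219: f = 55.200076, f' = 104.076120 → y_2 = 2.963219 - (55.200076)/(104.076120) = 2.432837
y_2 = 2.432837: f = 13.130956, f' = 57.596883 → y_3 = 2.432837 - (13.130956)/(57.596883) = 2.204857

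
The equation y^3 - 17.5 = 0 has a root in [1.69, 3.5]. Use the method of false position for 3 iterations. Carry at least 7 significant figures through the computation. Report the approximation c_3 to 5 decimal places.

2.57060

False-position update: c = (a·f(b) − b·f(a))/(f(b) − f(a)); replace the endpoint whose sign matches f(c).
f(1.690000) = -12.673191, f(3.500000) = 25.375000
step 1: c = 2.292880, f(c) = -5.445652 < 0 → new bracket [2.292880, 3.500000]
step 2: c = 2.506164, f(c) = -1.759145 < 0 → new bracket [2.506164, 3.500000]
step 3: c = 2.570596, f(c) = -0.513604 < 0 → new bracket [2.570596, 3.500000]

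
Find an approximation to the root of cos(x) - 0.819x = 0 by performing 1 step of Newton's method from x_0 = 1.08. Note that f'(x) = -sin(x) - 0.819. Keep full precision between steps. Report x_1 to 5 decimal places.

Newton update: x ← x − f(x)/f'(x).
x_0 = 1.080000: f = -0.413192, f' = -1.700958 → x_1 = 1.080000 - (-0.413192)/(-1.700958) = 0.837083

0.83708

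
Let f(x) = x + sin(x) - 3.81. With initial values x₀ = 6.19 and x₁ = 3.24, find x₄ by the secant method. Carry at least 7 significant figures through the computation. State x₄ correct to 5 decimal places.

Secant update: x_(k+1) = x_k − f(x_k)·(x_k − x_(k-1))/(f(x_k) − f(x_(k-1))).
f(x_0) = 2.286949, f(x_1) = -0.668249
x_2 = 3.240000 - (-0.668249)·(3.240000 - 6.190000)/(-0.668249 - (2.286949)) = 3.907073; f(x_2) = -0.595810
x_3 = 3.907073 - (-0.595810)·(3.907073 - 3.240000)/(-0.595810 - (-0.668249)) = 9.393806; f(x_3) = 5.614773
x_4 = 9.393806 - (5.614773)·(9.393806 - 3.907073)/(5.614773 - (-0.595810)) = 4.433441; f(x_4) = -0.337904

4.43344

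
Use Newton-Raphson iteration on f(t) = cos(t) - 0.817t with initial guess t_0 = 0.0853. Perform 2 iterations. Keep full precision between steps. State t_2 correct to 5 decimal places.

0.84030

Newton update: t ← t − f(t)/f'(t).
f'(t) = -sin(t) - 0.817
t_0 = 0.085300: f = 0.926674, f' = -0.902197 → t_1 = 0.085300 - (0.926674)/(-0.902197) = 1.112431
t_1 = 1.112431: f = -0.466373, f' = -1.713777 → t_2 = 1.112431 - (-0.466373)/(-1.713777) = 0.840299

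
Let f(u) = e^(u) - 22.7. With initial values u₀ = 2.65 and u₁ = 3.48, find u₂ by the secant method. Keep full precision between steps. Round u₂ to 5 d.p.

Secant update: u_(k+1) = u_k − f(u_k)·(u_k − u_(k-1))/(f(u_k) − f(u_(k-1))).
f(u_0) = -8.545961, f(u_1) = 9.759722
u_2 = 3.480000 - (9.759722)·(3.480000 - 2.650000)/(9.759722 - (-8.545961)) = 3.037483; f(u_2) = -1.847301

3.03748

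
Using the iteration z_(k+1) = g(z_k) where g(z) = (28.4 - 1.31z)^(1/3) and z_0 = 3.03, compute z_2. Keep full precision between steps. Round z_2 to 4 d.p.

2.9083

z_1 = g(3.030000) = 2.901652
z_2 = g(2.901652) = 2.908293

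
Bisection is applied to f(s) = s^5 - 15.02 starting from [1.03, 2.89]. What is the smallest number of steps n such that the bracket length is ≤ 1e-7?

25

Initial width b − a = 2.89 − 1.03 = 1.860000.
After n steps the width is (b−a)/2^n; need (b−a)/2^n ≤ 1e-7.
So n ≥ log₂(1.860000/1e-7) = log₂(18600000.0000) ≈ 24.1488.
Hence n = 25.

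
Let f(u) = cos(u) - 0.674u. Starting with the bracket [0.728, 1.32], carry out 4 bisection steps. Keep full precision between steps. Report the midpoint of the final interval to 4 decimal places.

f(0.728000) = 0.255835, f(1.320000) = -0.641505 (opposite signs)
step 1: m = 1.024000, f(m) = -0.170223 < 0 → root in [0.728000, 1.024000]
step 2: m = 0.876000, f(m) = 0.049805 > 0 → root in [0.876000, 1.024000]
step 3: m = 0.950000, f(m) = -0.058617 < 0 → root in [0.876000, 0.950000]
step 4: m = 0.913000, f(m) = -0.003988 < 0 → root in [0.876000, 0.913000]
Midpoint of [0.876000, 0.913000] = 0.894500

0.8945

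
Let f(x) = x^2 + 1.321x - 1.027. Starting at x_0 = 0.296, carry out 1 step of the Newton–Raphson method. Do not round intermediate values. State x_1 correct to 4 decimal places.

f'(x) = 2x + 1.321
x_0 = 0.296000: f = -0.548368, f' = 1.913000 → x_1 = 0.296000 - (-0.548368)/(1.913000) = 0.582653

0.5827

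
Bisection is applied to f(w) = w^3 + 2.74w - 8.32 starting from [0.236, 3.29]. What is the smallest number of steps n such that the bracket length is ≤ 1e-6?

Initial width b − a = 3.29 − 0.236 = 3.054000.
After n steps the width is (b−a)/2^n; need (b−a)/2^n ≤ 1e-6.
So n ≥ log₂(3.054000/1e-6) = log₂(3054000.0000) ≈ 21.5423.
Hence n = 22.

22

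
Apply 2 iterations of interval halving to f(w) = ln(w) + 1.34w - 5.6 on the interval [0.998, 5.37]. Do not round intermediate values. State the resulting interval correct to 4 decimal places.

[3.1840, 4.2770]

f(0.998000) = -4.264682, f(5.370000) = 3.276628 (opposite signs)
step 1: m = 3.184000, f(m) = -0.175302 < 0 → root in [3.184000, 5.370000]
step 2: m = 4.277000, f(m) = 1.584432 > 0 → root in [3.184000, 4.277000]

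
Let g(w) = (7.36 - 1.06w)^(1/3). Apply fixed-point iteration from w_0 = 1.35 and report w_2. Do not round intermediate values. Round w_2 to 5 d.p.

1.75889

w_1 = g(1.350000) = 1.809925
w_2 = g(1.809925) = 1.758891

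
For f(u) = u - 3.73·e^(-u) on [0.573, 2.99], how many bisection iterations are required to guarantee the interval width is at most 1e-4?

Initial width b − a = 2.99 − 0.573 = 2.417000.
After n steps the width is (b−a)/2^n; need (b−a)/2^n ≤ 1e-4.
So n ≥ log₂(2.417000/1e-4) = log₂(24170.0000) ≈ 14.5609.
Hence n = 15.

15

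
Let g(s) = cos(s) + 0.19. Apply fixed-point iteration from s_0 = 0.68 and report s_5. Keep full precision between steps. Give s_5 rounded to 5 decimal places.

s_1 = g(0.680000) = 0.967573
s_2 = g(0.967573) = 0.757300
s_3 = g(0.757300) = 0.916693
s_4 = g(0.916693) = 0.798448
s_5 = g(0.798448) = 0.887820

0.88782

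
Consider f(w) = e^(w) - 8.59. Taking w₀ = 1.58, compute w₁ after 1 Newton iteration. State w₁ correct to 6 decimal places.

2.349326

f'(w) = e^(w)
w_0 = 1.580000: f = -3.735044, f' = 4.854956 → w_1 = 1.580000 - (-3.735044)/(4.854956) = 2.349326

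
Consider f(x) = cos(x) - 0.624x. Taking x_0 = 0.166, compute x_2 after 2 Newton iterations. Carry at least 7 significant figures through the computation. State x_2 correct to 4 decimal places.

f'(x) = -sin(x) - 0.624
x_0 = 0.166000: f = 0.882670, f' = -0.789239 → x_1 = 0.166000 - (0.882670)/(-0.789239) = 1.284381
x_1 = 1.284381: f = -0.518939, f' = -1.583263 → x_2 = 1.284381 - (-0.518939)/(-1.583263) = 0.956616

0.9566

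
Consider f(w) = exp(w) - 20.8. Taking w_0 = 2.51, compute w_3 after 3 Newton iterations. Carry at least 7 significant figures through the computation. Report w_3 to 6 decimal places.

3.035037

f'(w) = exp(w)
w_0 = 2.510000: f = -8.495070, f' = 12.304930 → w_1 = 2.510000 - (-8.495070)/(12.304930) = 3.200379
w_1 = 3.200379: f = 3.741839, f' = 24.541839 → w_2 = 3.200379 - (3.741839)/(24.541839) = 3.047912
w_2 = 3.047912: f = 0.271294, f' = 21.071294 → w_3 = 3.047912 - (0.271294)/(21.071294) = 3.035037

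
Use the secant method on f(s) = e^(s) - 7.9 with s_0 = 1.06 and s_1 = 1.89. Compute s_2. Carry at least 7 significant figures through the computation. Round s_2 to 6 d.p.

f(s_0) = -5.013629, f(s_1) = -1.280631
s_2 = 1.890000 - (-1.280631)·(1.890000 - 1.060000)/(-1.280631 - (-5.013629)) = 2.174737; f(s_2) = 0.899874

2.174737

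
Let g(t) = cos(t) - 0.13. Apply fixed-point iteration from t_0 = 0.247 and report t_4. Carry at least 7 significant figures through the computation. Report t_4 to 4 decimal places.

0.6159

t_1 = g(0.247000) = 0.839650
t_2 = g(0.839650) = 0.537723
t_3 = g(0.537723) = 0.728877
t_4 = g(0.728877) = 0.615923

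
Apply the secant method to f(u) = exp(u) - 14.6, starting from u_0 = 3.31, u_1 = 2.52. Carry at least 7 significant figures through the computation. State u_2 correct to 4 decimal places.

2.6347

f(u_0) = 12.785125, f(u_1) = -2.171403
u_2 = 2.520000 - (-2.171403)·(2.520000 - 3.310000)/(-2.171403 - (12.785125)) = 2.634693; f(u_2) = -0.660968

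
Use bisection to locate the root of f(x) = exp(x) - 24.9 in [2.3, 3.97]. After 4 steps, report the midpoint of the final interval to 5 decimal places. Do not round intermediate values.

3.18719

f(2.300000) = -14.925818, f(3.970000) = 28.084531 (opposite signs)
step 1: m = 3.135000, f(m) = -1.911364 < 0 → root in [3.135000, 3.970000]
step 2: m = 3.552500, f(m) = 10.000460 > 0 → root in [3.135000, 3.552500]
step 3: m = 3.343750, f(m) = 3.425147 > 0 → root in [3.135000, 3.343750]
step 4: m = 3.239375, f(m) = 0.617768 > 0 → root in [3.135000, 3.239375]
Midpoint of [3.135000, 3.239375] = 3.187187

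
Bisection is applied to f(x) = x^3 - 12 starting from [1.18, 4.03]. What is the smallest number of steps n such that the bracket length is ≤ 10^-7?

Initial width b − a = 4.03 − 1.18 = 2.850000.
After n steps the width is (b−a)/2^n; need (b−a)/2^n ≤ 10^-7.
So n ≥ log₂(2.850000/10^-7) = log₂(28500000.0000) ≈ 24.7645.
Hence n = 25.

25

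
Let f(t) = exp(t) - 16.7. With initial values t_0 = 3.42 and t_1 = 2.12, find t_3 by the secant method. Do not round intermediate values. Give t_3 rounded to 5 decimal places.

Secant update: t_(k+1) = t_k − f(t_k)·(t_k − t_(k-1))/(f(t_k) − f(t_(k-1))).
f(t_0) = 13.869415, f(t_1) = -8.368863
t_2 = 2.120000 - (-8.368863)·(2.120000 - 3.420000)/(-8.368863 - (13.869415)) = 2.609225; f(t_2) = -3.111484
t_3 = 2.609225 - (-3.111484)·(2.609225 - 2.120000)/(-3.111484 - (-8.368863)) = 2.898764; f(t_3) = 1.451696

2.89876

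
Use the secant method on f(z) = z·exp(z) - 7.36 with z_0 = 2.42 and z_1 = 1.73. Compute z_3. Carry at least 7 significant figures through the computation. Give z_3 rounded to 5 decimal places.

1.56392

Secant update: z_(k+1) = z_k − f(z_k)·(z_k − z_(k-1))/(f(z_k) − f(z_(k-1))).
f(z_0) = 19.854980, f(z_1) = 2.398331
z_2 = 1.730000 - (2.398331)·(1.730000 - 2.420000)/(2.398331 - (19.854980)) = 1.635202; f(z_2) = 1.029400
z_3 = 1.635202 - (1.029400)·(1.635202 - 1.730000)/(1.029400 - (2.398331)) = 1.563917; f(z_3) = 0.111612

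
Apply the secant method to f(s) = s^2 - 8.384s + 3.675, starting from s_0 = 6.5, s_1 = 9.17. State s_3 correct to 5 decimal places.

7.88400

f(s_0) = -8.571000, f(s_1) = 10.882620
s_2 = 9.170000 - (10.882620)·(9.170000 - 6.500000)/(10.882620 - (-8.571000)) = 7.676366; f(s_2) = -1.757060
s_3 = 7.676366 - (-1.757060)·(7.676366 - 9.170000)/(-1.757060 - (10.882620)) = 7.883998; f(s_3) = -0.267016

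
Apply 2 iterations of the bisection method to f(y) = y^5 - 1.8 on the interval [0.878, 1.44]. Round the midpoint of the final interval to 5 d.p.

f(0.878000) = -1.278238, f(1.440000) = 4.391736 (opposite signs)
step 1: m = 1.159000, f(m) = 0.291304 > 0 → root in [0.878000, 1.159000]
step 2: m = 1.018500, f(m) = -0.704014 < 0 → root in [1.018500, 1.159000]
Midpoint of [1.018500, 1.159000] = 1.088750

1.08875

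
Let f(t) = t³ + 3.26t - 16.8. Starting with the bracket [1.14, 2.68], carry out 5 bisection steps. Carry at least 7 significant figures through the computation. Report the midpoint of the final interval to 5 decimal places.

f(1.140000) = -11.602056, f(2.680000) = 11.185632 (opposite signs)
step 1: m = 1.910000, f(m) = -3.605529 < 0 → root in [1.910000, 2.680000]
step 2: m = 2.295000, f(m) = 2.769522 > 0 → root in [1.910000, 2.295000]
step 3: m = 2.102500, f(m) = -0.651736 < 0 → root in [2.102500, 2.295000]
step 4: m = 2.198750, f(m) = 0.997785 > 0 → root in [2.102500, 2.198750]
step 5: m = 2.150625, f(m) = 0.158082 > 0 → root in [2.102500, 2.150625]
Midpoint of [2.102500, 2.150625] = 2.126562

2.12656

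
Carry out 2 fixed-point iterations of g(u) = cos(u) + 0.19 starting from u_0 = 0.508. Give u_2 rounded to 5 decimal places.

u_1 = g(0.508000) = 1.063719
u_2 = g(1.063719) = 0.675624

0.67562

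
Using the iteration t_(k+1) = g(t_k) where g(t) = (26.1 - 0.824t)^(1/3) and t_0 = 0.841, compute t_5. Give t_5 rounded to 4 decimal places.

t_1 = g(0.841000) = 2.939801
t_2 = g(2.939801) = 2.871525
t_3 = g(2.871525) = 2.873797
t_4 = g(2.873797) = 2.873722
t_5 = g(2.873722) = 2.873724

2.8737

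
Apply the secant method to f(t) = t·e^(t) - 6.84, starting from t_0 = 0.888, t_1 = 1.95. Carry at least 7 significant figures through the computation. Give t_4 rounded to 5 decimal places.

1.51821

f(t_0) = -4.681925, f(t_1) = 6.865941
t_2 = 1.950000 - (6.865941)·(1.950000 - 0.888000)/(6.865941 - (-4.681925)) = 1.318573; f(t_2) = -1.911060
t_3 = 1.318573 - (-1.911060)·(1.318573 - 1.950000)/(-1.911060 - (6.865941)) = 1.456057; f(t_3) = -0.594949
t_4 = 1.456057 - (-0.594949)·(1.456057 - 1.318573)/(-0.594949 - (-1.911060)) = 1.518207; f(t_4) = 0.089146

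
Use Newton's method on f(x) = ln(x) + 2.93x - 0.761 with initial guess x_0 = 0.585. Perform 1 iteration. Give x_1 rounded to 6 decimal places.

0.495138

Newton update: x ← x − f(x)/f'(x).
f'(x) = 1/x + 2.93
x_0 = 0.585000: f = 0.416907, f' = 4.639402 → x_1 = 0.585000 - (0.416907)/(4.639402) = 0.495138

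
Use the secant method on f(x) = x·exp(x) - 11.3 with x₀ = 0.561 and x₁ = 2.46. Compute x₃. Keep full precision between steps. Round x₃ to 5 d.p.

f(x_0) = -10.316890, f(x_1) = 17.493836
x_2 = 2.460000 - (17.493836)·(2.460000 - 0.561000)/(17.493836 - (-10.316890)) = 1.265468; f(x_2) = -6.814229
x_3 = 1.265468 - (-6.814229)·(1.265468 - 2.460000)/(-6.814229 - (17.493836)) = 1.600329; f(x_3) = -3.370913

1.60033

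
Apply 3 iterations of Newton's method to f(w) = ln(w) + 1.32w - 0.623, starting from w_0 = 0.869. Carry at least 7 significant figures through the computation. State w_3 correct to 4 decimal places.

Newton update: w ← w − f(w)/f'(w).
f'(w) = 1/w + 1.32
w_0 = 0.869000: f = 0.383668, f' = 2.470748 → w_1 = 0.869000 - (0.383668)/(2.470748) = 0.713716
w_1 = 0.713716: f = -0.018165, f' = 2.721118 → w_2 = 0.713716 - (-0.018165)/(2.721118) = 0.720392
w_2 = 0.720392: f = -0.000043, f' = 2.708134 → w_3 = 0.720392 - (-0.000043)/(2.708134) = 0.720408

0.7204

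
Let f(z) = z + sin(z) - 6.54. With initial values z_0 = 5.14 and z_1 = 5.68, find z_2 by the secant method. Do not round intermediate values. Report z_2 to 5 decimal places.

Secant update: z_(k+1) = z_k − f(z_k)·(z_k − z_(k-1))/(f(z_k) − f(z_(k-1))).
f(z_0) = -2.309959, f(z_1) = -1.427269
z_2 = 5.680000 - (-1.427269)·(5.680000 - 5.140000)/(-1.427269 - (-2.309959)) = 6.553154; f(z_2) = 0.279856

6.55315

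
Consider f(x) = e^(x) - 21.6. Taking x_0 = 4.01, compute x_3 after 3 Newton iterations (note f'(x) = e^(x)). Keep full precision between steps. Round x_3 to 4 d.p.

3.0739

x_0 = 4.010000: f = 33.546871, f' = 55.146871 → x_1 = 4.010000 - (33.546871)/(55.146871) = 3.401681
x_1 = 3.401681: f = 8.414522, f' = 30.014522 → x_2 = 3.401681 - (8.414522)/(30.014522) = 3.121333
x_2 = 3.121333: f = 1.076587, f' = 22.676587 → x_3 = 3.121333 - (1.076587)/(22.676587) = 3.073857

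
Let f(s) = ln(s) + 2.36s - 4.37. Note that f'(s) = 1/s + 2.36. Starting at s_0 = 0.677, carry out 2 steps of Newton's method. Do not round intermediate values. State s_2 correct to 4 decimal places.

1.6403

s_0 = 0.677000: f = -3.162364, f' = 3.837105 → s_1 = 0.677000 - (-3.162364)/(3.837105) = 1.501154
s_1 = 1.501154: f = -0.421043, f' = 3.026154 → s_2 = 1.501154 - (-0.421043)/(3.026154) = 1.640288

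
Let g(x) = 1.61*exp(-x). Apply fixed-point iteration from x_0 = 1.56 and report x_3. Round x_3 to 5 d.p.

0.51087

x_1 = g(1.560000) = 0.338319
x_2 = g(0.338319) = 1.147878
x_3 = g(1.147878) = 0.510868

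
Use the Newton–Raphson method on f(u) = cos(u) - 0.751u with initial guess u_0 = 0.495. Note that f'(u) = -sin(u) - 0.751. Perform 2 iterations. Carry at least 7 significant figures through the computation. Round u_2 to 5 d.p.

0.86477

u_0 = 0.495000: f = 0.508224, f' = -1.226032 → u_1 = 0.495000 - (0.508224)/(-1.226032) = 0.909527
u_1 = 0.909527: f = -0.068936, f' = -1.540214 → u_2 = 0.909527 - (-0.068936)/(-1.540214) = 0.864770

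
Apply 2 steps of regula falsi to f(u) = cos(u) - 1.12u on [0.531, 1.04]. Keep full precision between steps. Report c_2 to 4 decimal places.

0.6884

f(0.531000) = 0.267581, f(1.040000) = -0.658580
step 1: c = 0.678057, f(c) = 0.019369 > 0 → new bracket [0.678057, 1.040000]
step 2: c = 0.688398, f(c) = 0.001259 > 0 → new bracket [0.688398, 1.040000]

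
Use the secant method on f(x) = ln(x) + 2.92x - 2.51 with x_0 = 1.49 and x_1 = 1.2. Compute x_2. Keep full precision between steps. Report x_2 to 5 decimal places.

Secant update: x_(k+1) = x_k − f(x_k)·(x_k − x_(k-1))/(f(x_k) − f(x_(k-1))).
f(x_0) = 2.239576, f(x_1) = 1.176322
x_2 = 1.200000 - (1.176322)·(1.200000 - 1.490000)/(1.176322 - (2.239576)) = 0.879161; f(x_2) = -0.071636

0.87916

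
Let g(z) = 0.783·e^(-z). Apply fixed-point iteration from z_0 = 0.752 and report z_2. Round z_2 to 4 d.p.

0.5413

z_1 = g(0.752000) = 0.369124
z_2 = g(0.369124) = 0.541319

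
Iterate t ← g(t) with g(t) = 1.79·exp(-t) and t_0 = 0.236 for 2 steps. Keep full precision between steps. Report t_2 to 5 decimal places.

t_1 = g(0.236000) = 1.413707
t_2 = g(1.413707) = 0.435399

0.43540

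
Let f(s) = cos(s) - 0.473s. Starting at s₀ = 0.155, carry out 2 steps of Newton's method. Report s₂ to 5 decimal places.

f'(s) = -sin(s) - 0.473
s_0 = 0.155000: f = 0.914697, f' = -0.627380 → s_1 = 0.155000 - (0.914697)/(-0.627380) = 1.612962
s_1 = 1.612962: f = -0.805085, f' = -1.472111 → s_2 = 1.612962 - (-0.805085)/(-1.472111) = 1.066071

1.06607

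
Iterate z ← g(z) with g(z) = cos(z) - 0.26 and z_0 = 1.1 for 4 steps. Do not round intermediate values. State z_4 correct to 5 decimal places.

0.62189

z_1 = g(1.100000) = 0.193596
z_2 = g(0.193596) = 0.721319
z_3 = g(0.721319) = 0.490936
z_4 = g(0.490936) = 0.621892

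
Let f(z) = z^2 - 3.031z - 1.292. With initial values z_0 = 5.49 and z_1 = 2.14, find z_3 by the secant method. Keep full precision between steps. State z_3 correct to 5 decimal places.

Secant update: z_(k+1) = z_k − f(z_k)·(z_k − z_(k-1))/(f(z_k) − f(z_(k-1))).
f(z_0) = 12.207910, f(z_1) = -3.198740
z_2 = 2.140000 - (-3.198740)·(2.140000 - 5.490000)/(-3.198740 - (12.207910)) = 2.835529; f(z_2) = -1.846262
z_3 = 2.835529 - (-1.846262)·(2.835529 - 2.140000)/(-1.846262 - (-3.198740)) = 3.784994; f(z_3) = 1.561864

3.78499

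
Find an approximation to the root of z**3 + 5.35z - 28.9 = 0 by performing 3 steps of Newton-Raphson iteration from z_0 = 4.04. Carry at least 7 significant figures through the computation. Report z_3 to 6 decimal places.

f'(z) = 3z**2 + 5.35
z_0 = 4.040000: f = 58.653264, f' = 54.314800 → z_1 = 4.040000 - (58.653264)/(54.314800) = 2.960124
z_1 = 2.960124: f = 12.874250, f' = 31.636997 → z_2 = 2.960124 - (12.874250)/(31.636997) = 2.553187
z_2 = 2.553187: f = 1.403178, f' = 24.906294 → z_3 = 2.553187 - (1.403178)/(24.906294) = 2.496849

2.496849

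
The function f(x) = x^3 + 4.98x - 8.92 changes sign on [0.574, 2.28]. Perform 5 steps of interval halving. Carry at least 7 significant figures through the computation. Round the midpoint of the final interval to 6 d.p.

1.347031

f(0.574000) = -5.872361, f(2.280000) = 14.286752 (opposite signs)
step 1: m = 1.427000, f(m) = 1.092301 > 0 → root in [0.574000, 1.427000]
step 2: m = 1.000500, f(m) = -2.936009 < 0 → root in [1.000500, 1.427000]
step 3: m = 1.213750, f(m) = -1.087442 < 0 → root in [1.213750, 1.427000]
step 4: m = 1.320375, f(m) = -0.042604 < 0 → root in [1.320375, 1.427000]
step 5: m = 1.373687, f(m) = 0.513136 > 0 → root in [1.320375, 1.373687]
Midpoint of [1.320375, 1.373687] = 1.347031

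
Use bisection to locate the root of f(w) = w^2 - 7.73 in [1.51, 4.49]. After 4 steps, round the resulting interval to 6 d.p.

f(1.510000) = -5.449900, f(4.490000) = 12.430100 (opposite signs)
step 1: m = 3.000000, f(m) = 1.270000 > 0 → root in [1.510000, 3.000000]
step 2: m = 2.255000, f(m) = -2.644975 < 0 → root in [2.255000, 3.000000]
step 3: m = 2.627500, f(m) = -0.826244 < 0 → root in [2.627500, 3.000000]
step 4: m = 2.813750, f(m) = 0.187189 > 0 → root in [2.627500, 2.813750]

[2.627500, 2.813750]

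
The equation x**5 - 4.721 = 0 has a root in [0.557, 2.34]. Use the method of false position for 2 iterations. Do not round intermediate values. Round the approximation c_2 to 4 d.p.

f(0.557000) = -4.667386, f(2.340000) = 65.437337
step 1: c = 0.675707, f(c) = -4.580138 < 0 → new bracket [0.675707, 2.340000]
step 2: c = 0.784576, f(c) = -4.423714 < 0 → new bracket [0.784576, 2.340000]

0.7846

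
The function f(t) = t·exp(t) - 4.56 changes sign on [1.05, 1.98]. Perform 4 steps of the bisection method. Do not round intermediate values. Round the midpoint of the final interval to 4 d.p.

1.2534

f(1.050000) = -1.559466, f(1.980000) = 9.780631 (opposite signs)
step 1: m = 1.515000, f(m) = 2.332373 > 0 → root in [1.050000, 1.515000]
step 2: m = 1.282500, f(m) = 0.064237 > 0 → root in [1.050000, 1.282500]
step 3: m = 1.166250, f(m) = -0.816416 < 0 → root in [1.166250, 1.282500]
step 4: m = 1.224375, f(m) = -0.394628 < 0 → root in [1.224375, 1.282500]
Midpoint of [1.224375, 1.282500] = 1.253438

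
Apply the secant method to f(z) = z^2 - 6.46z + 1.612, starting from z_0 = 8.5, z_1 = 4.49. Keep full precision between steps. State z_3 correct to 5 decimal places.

6.48391

f(z_0) = 18.952000, f(z_1) = -7.233300
z_2 = 4.490000 - (-7.233300)·(4.490000 - 8.500000)/(-7.233300 - (18.952000)) = 5.597703; f(z_2) = -3.214883
z_3 = 5.597703 - (-3.214883)·(5.597703 - 4.490000)/(-3.214883 - (-7.233300)) = 6.483906; f(z_3) = 1.767007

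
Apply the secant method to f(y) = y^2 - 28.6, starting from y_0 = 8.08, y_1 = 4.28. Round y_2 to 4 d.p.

f(y_0) = 36.686400, f(y_1) = -10.281600
y_2 = 4.280000 - (-10.281600)·(4.280000 - 8.080000)/(-10.281600 - (36.686400)) = 5.111845; f(y_2) = -2.469044

5.1118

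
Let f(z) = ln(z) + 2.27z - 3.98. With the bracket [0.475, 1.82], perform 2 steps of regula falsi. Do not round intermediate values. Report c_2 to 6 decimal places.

1.562322

False-position update: c = (a·f(b) − b·f(a))/(f(b) − f(a)); replace the endpoint whose sign matches f(c).
f(0.475000) = -3.646190, f(1.820000) = 0.750237
step 1: c = 1.590480, f(c) = 0.094425 > 0 → new bracket [0.475000, 1.590480]
step 2: c = 1.562322, f(c) = 0.012643 > 0 → new bracket [0.475000, 1.562322]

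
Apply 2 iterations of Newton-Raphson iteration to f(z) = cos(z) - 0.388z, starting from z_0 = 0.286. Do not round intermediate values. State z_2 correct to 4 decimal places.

Newton update: z ← z − f(z)/f'(z).
f'(z) = -sin(z) - 0.388
z_0 = 0.286000: f = 0.848412, f' = -0.670117 → z_1 = 0.286000 - (0.848412)/(-0.670117) = 1.552066
z_1 = 1.552066: f = -0.583472, f' = -1.387825 → z_2 = 1.552066 - (-0.583472)/(-1.387825) = 1.131644

1.1316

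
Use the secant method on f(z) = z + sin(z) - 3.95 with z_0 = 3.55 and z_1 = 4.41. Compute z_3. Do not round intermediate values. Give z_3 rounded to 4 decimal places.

f(z_0) = -0.797148, f(z_1) = -0.494628
z_2 = 4.410000 - (-0.494628)·(4.410000 - 3.550000)/(-0.494628 - (-0.797148)) = 5.816120; f(z_2) = 1.415852
z_3 = 5.816120 - (1.415852)·(5.816120 - 4.410000)/(1.415852 - (-0.494628)) = 4.774048; f(z_3) = -0.174052

4.7740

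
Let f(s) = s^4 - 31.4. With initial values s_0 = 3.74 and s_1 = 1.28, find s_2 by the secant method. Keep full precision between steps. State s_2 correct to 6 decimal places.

f(s_0) = 164.252954, f(s_1) = -28.715645
s_2 = 1.280000 - (-28.715645)·(1.280000 - 3.740000)/(-28.715645 - (164.252954)) = 1.646072; f(s_2) = -24.058314

1.646072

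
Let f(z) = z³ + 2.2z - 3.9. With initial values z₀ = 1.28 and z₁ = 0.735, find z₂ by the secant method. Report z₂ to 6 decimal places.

1.089537

f(z_0) = 1.013152, f(z_1) = -1.885935
z_2 = 0.735000 - (-1.885935)·(0.735000 - 1.280000)/(-1.885935 - (1.013152)) = 1.089537; f(z_2) = -0.209637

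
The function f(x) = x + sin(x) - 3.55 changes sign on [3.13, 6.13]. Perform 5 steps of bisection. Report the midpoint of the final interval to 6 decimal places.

f(3.130000) = -0.408408, f(6.130000) = 2.427413 (opposite signs)
step 1: m = 4.630000, f(m) = 0.083392 > 0 → root in [3.130000, 4.630000]
step 2: m = 3.880000, f(m) = -0.343111 < 0 → root in [3.880000, 4.630000]
step 3: m = 4.255000, f(m) = -0.192209 < 0 → root in [4.255000, 4.630000]
step 4: m = 4.442500, f(m) = -0.071301 < 0 → root in [4.442500, 4.630000]
step 5: m = 4.536250, f(m) = 0.001722 > 0 → root in [4.442500, 4.536250]
Midpoint of [4.442500, 4.536250] = 4.489375

4.489375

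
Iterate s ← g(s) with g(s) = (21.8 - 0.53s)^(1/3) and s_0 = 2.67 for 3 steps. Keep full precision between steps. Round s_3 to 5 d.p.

2.73029

s_1 = g(2.670000) = 2.731720
s_2 = g(2.731720) = 2.730258
s_3 = g(2.730258) = 2.730293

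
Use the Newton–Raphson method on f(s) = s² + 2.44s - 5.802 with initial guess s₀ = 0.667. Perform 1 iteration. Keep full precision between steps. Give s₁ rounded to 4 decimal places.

1.6552

f'(s) = 2s + 2.44
s_0 = 0.667000: f = -3.729631, f' = 3.774000 → s_1 = 0.667000 - (-3.729631)/(3.774000) = 1.655244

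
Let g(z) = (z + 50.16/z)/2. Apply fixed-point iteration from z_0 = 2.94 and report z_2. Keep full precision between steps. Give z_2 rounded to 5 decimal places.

z_1 = g(2.940000) = 10.000612
z_2 = g(10.000612) = 7.508153

7.50815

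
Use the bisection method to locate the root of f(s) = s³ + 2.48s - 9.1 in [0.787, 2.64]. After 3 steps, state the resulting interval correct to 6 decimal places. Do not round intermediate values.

f(0.787000) = -6.660797, f(2.640000) = 15.846944 (opposite signs)
step 1: m = 1.713500, f(m) = 0.180457 > 0 → root in [0.787000, 1.713500]
step 2: m = 1.250250, f(m) = -4.045083 < 0 → root in [1.250250, 1.713500]
step 3: m = 1.481875, f(m) = -2.170821 < 0 → root in [1.481875, 1.713500]

[1.481875, 1.713500]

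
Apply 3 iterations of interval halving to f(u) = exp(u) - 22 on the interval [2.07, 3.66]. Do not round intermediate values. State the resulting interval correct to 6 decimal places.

f(2.070000) = -14.075177, f(3.660000) = 16.861343 (opposite signs)
step 1: m = 2.865000, f(m) = -4.450947 < 0 → root in [2.865000, 3.660000]
step 2: m = 3.262500, f(m) = 4.114742 > 0 → root in [2.865000, 3.262500]
step 3: m = 3.063750, f(m) = -0.592314 < 0 → root in [3.063750, 3.262500]

[3.063750, 3.262500]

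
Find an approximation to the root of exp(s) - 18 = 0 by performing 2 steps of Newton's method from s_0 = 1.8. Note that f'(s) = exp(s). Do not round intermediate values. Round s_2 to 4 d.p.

3.1881

s_0 = 1.800000: f = -11.950353, f' = 6.049647 → s_1 = 1.800000 - (-11.950353)/(6.049647) = 3.775380
s_1 = 3.775380: f = 25.614078, f' = 43.614078 → s_2 = 3.775380 - (25.614078)/(43.614078) = 3.188091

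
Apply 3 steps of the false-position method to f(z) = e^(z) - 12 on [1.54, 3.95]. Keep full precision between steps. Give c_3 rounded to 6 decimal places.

f(1.540000) = -7.335410, f(3.950000) = 39.935367
step 1: c = 1.913980, f(c) = -5.219979 < 0 → new bracket [1.913980, 3.950000]
step 2: c = 2.149345, f(c) = -3.420762 < 0 → new bracket [2.149345, 3.950000]
step 3: c = 2.291415, f(c) = -2.111077 < 0 → new bracket [2.291415, 3.950000]

2.291415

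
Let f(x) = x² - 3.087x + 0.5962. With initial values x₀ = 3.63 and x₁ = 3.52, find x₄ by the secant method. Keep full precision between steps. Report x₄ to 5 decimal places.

2.88091

Secant update: x_(k+1) = x_k − f(x_k)·(x_k − x_(k-1))/(f(x_k) − f(x_(k-1))).
f(x_0) = 2.567290, f(x_1) = 2.120360
x_2 = 3.520000 - (2.120360)·(3.520000 - 3.630000)/(2.120360 - (2.567290)) = 2.998129; f(x_2) = 0.329755
x_3 = 2.998129 - (0.329755)·(2.998129 - 3.520000)/(0.329755 - (2.120360)) = 2.902023; f(x_3) = 0.059392
x_4 = 2.902023 - (0.059392)·(2.902023 - 2.998129)/(0.059392 - (0.329755)) = 2.880911; f(x_4) = 0.002475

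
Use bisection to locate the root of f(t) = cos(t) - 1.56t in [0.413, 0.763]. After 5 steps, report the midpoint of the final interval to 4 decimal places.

0.5497

f(0.413000) = 0.271641, f(0.763000) = -0.467514 (opposite signs)
step 1: m = 0.588000, f(m) = -0.085228 < 0 → root in [0.413000, 0.588000]
step 2: m = 0.500500, f(m) = 0.096563 > 0 → root in [0.500500, 0.588000]
step 3: m = 0.544250, f(m) = 0.006486 > 0 → root in [0.544250, 0.588000]
step 4: m = 0.566125, f(m) = -0.039169 < 0 → root in [0.544250, 0.566125]
step 5: m = 0.555187, f(m) = -0.016291 < 0 → root in [0.544250, 0.555187]
Midpoint of [0.544250, 0.555187] = 0.549719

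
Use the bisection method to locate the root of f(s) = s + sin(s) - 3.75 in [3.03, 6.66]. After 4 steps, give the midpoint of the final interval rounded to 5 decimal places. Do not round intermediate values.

4.73156

f(3.030000) = -0.608639, f(6.660000) = 3.277961 (opposite signs)
step 1: m = 4.845000, f(m) = 0.103780 > 0 → root in [3.030000, 4.845000]
step 2: m = 3.937500, f(m) = -0.526999 < 0 → root in [3.937500, 4.845000]
step 3: m = 4.391250, f(m) = -0.307627 < 0 → root in [4.391250, 4.845000]
step 4: m = 4.618125, f(m) = -0.127435 < 0 → root in [4.618125, 4.845000]
Midpoint of [4.618125, 4.845000] = 4.731562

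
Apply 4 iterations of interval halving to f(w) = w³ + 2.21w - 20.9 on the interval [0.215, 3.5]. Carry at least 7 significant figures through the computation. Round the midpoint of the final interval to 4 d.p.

2.5761

f(0.215000) = -20.414912, f(3.500000) = 29.710000 (opposite signs)
step 1: m = 1.857500, f(m) = -10.385981 < 0 → root in [1.857500, 3.500000]
step 2: m = 2.678750, f(m) = 4.241948 > 0 → root in [1.857500, 2.678750]
step 3: m = 2.268125, f(m) = -4.219322 < 0 → root in [2.268125, 2.678750]
step 4: m = 2.473438, f(m) = -0.301477 < 0 → root in [2.473438, 2.678750]
Midpoint of [2.473438, 2.678750] = 2.576094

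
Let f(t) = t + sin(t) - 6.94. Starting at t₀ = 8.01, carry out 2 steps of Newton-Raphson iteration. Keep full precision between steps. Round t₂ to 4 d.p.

f'(t) = 1 + cos(t)
t_0 = 8.010000: f = 2.057854, f' = 0.844614 → t_1 = 8.010000 - (2.057854)/(0.844614) = 5.573557
t_1 = 5.573557: f = -2.017996, f' = 1.758604 → t_2 = 5.573557 - (-2.017996)/(1.758604) = 6.721055

6.7211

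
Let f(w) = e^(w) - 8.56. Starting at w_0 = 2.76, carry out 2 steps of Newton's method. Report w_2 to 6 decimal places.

Newton update: w ← w − f(w)/f'(w).
f'(w) = e^(w)
w_0 = 2.760000: f = 7.239843, f' = 15.799843 → w_1 = 2.760000 - (7.239843)/(15.799843) = 2.301778
w_1 = 2.301778: f = 1.431928, f' = 9.991928 → w_2 = 2.301778 - (1.431928)/(9.991928) = 2.158469

2.158469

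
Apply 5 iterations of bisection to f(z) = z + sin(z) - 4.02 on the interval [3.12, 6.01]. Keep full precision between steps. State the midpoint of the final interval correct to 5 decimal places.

4.97141

f(3.120000) = -0.878409, f(6.010000) = 1.720200 (opposite signs)
step 1: m = 4.565000, f(m) = -0.444158 < 0 → root in [4.565000, 6.010000]
step 2: m = 5.287500, f(m) = 0.428368 > 0 → root in [4.565000, 5.287500]
step 3: m = 4.926250, f(m) = -0.070969 < 0 → root in [4.926250, 5.287500]
step 4: m = 5.106875, f(m) = 0.163681 > 0 → root in [4.926250, 5.106875]
step 5: m = 5.016562, f(m) = 0.042468 > 0 → root in [4.926250, 5.016562]
Midpoint of [4.926250, 5.016562] = 4.971406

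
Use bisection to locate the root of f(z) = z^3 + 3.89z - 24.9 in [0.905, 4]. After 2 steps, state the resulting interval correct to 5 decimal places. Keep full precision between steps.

[2.45250, 3.22625]

f(0.905000) = -20.638332, f(4.000000) = 54.660000 (opposite signs)
step 1: m = 2.452500, f(m) = -0.608585 < 0 → root in [2.452500, 4.000000]
step 2: m = 3.226250, f(m) = 21.231146 > 0 → root in [2.452500, 3.226250]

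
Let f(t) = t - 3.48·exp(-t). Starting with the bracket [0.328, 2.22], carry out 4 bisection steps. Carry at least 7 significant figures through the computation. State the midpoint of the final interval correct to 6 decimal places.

f(0.328000) = -2.178863, f(2.220000) = 1.842040 (opposite signs)
step 1: m = 1.274000, f(m) = 0.300607 > 0 → root in [0.328000, 1.274000]
step 2: m = 0.801000, f(m) = -0.761102 < 0 → root in [0.801000, 1.274000]
step 3: m = 1.037500, f(m) = -0.195601 < 0 → root in [1.037500, 1.274000]
step 4: m = 1.155750, f(m) = 0.060172 > 0 → root in [1.037500, 1.155750]
Midpoint of [1.037500, 1.155750] = 1.096625

1.096625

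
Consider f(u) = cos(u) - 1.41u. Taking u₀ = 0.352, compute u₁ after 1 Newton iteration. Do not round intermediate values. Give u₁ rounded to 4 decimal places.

f'(u) = -sin(u) - 1.41
u_0 = 0.352000: f = 0.442365, f' = -1.754776 → u_1 = 0.352000 - (0.442365)/(-1.754776) = 0.604092

0.6041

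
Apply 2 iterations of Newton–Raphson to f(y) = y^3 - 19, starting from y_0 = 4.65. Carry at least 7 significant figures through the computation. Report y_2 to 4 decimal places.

f'(y) = 3y^2
y_0 = 4.650000: f = 81.544625, f' = 64.867500 → y_1 = 4.650000 - (81.544625)/(64.867500) = 3.392905
y_1 = 3.392905: f = 20.058450, f' = 34.535408 → y_2 = 3.392905 - (20.058450)/(34.535408) = 2.812097

2.8121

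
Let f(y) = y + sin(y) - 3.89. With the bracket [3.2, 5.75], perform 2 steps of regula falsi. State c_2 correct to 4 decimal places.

f(3.200000) = -0.748374, f(5.750000) = 1.351721
step 1: c = 4.108699, f(c) = -0.604548 < 0 → new bracket [4.108699, 5.750000]
step 2: c = 4.615912, f(c) = -0.269438 < 0 → new bracket [4.615912, 5.750000]

4.6159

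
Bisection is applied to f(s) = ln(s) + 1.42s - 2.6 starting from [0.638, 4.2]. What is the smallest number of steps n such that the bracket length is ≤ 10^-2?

9

Initial width b − a = 4.2 − 0.638 = 3.562000.
After n steps the width is (b−a)/2^n; need (b−a)/2^n ≤ 10^-2.
So n ≥ log₂(3.562000/10^-2) = log₂(356.2000) ≈ 8.4765.
Hence n = 9.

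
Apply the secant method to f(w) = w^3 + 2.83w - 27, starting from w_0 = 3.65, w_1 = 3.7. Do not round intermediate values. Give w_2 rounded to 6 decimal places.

Secant update: w_(k+1) = w_k − f(w_k)·(w_k − w_(k-1))/(f(w_k) − f(w_(k-1))).
f(w_0) = 31.956625, f(w_1) = 34.124000
w_2 = 3.700000 - (34.124000)·(3.700000 - 3.650000)/(34.124000 - (31.956625)) = 2.912780; f(w_2) = 5.956042

2.912780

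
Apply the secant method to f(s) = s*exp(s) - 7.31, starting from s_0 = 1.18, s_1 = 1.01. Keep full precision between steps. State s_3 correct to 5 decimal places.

1.47658

f(s_0) = -3.469838, f(s_1) = -4.536943
s_2 = 1.010000 - (-4.536943)·(1.010000 - 1.180000)/(-4.536943 - (-3.469838)) = 1.732779; f(s_2) = 2.491200
s_3 = 1.732779 - (2.491200)·(1.732779 - 1.010000)/(2.491200 - (-4.536943)) = 1.476582; f(s_3) = -0.845588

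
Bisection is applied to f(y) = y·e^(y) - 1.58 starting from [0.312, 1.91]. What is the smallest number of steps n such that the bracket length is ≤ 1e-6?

Initial width b − a = 1.91 − 0.312 = 1.598000.
After n steps the width is (b−a)/2^n; need (b−a)/2^n ≤ 1e-6.
So n ≥ log₂(1.598000/1e-6) = log₂(1598000.0000) ≈ 20.6078.
Hence n = 21.

21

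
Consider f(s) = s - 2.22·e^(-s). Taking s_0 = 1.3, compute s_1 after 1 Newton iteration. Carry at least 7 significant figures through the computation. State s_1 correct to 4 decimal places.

0.8670

f'(s) = 1 + 2.22·e^(-s)
s_0 = 1.300000: f = 0.694979, f' = 1.605021 → s_1 = 1.300000 - (0.694979)/(1.605021) = 0.866997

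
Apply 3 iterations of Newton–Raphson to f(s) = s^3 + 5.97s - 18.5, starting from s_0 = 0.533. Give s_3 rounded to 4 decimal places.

f'(s) = 3s^2 + 5.97
s_0 = 0.533000: f = -15.166571, f' = 6.822267 → s_1 = 0.533000 - (-15.166571)/(6.822267) = 2.756098
s_1 = 2.756098: f = 18.889446, f' = 28.758234 → s_2 = 2.756098 - (18.889446)/(28.758234) = 2.099262
s_2 = 2.099262: f = 3.283839, f' = 19.190706 → s_3 = 2.099262 - (3.283839)/(19.190706) = 1.928146

1.9281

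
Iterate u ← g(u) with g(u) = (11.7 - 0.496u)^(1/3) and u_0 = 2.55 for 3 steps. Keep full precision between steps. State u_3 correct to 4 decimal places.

2.1974

u_1 = g(2.550000) = 2.185246
u_2 = g(2.185246) = 2.197802
u_3 = g(2.197802) = 2.197372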